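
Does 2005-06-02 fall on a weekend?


Anchor: Jan 1, 2005. With p = 2005 - 1 = 2004: (p + p//4 - p//100 + p//400) mod 7 = (2004 + 501 - 20 + 5) mod 7 = 2490 mod 7 = 5 -> Saturday (Mon=0 ... Sun=6)
Day of year: 153; offset = 152
Weekday index = (5 + 152) mod 7 = 3 -> Thursday
Weekend days: Saturday, Sunday

No


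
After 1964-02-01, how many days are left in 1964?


Day of year: 32 of 366
Remaining = 366 - 32

334 days


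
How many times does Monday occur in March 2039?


March 2039 has 31 days
Anchor: Jan 1, 2039. With p = 2039 - 1 = 2038: (p + p//4 - p//100 + p//400) mod 7 = (2038 + 509 - 20 + 5) mod 7 = 2532 mod 7 = 5 -> Saturday (Mon=0 ... Sun=6)
Days before March (Jan-Feb): 59; March 1 index = (5 + 59) mod 7 = 1 -> Tuesday
First Monday is March 7
Mondays: 7, 14, 21, 28

4 Mondays


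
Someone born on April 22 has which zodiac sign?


Date: April 22
Conventional tropical zodiac dates: Taurus from April 20 onward; Gemini starts May 21
April 22 falls within the Taurus range

Taurus


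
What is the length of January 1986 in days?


January 1986

31 days


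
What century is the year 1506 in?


Century = (year - 1) // 100 + 1
= (1506 - 1) // 100 + 1
= 1505 // 100 + 1
= 15 + 1

16th century


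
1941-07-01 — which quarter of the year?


Month: July (month 7)
Q1: Jan-Mar, Q2: Apr-Jun, Q3: Jul-Sep, Q4: Oct-Dec

Q3


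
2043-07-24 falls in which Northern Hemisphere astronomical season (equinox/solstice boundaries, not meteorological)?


Date: July 24
Astronomical Summer (approx.; exact equinox/solstice day varies by year): June 21 to September 21
July 24 falls within the Summer window

Summer


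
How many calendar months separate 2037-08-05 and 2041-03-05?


From August 2037 to March 2041
4 years * 12 = 48 months, minus 5 months = 43

43 months


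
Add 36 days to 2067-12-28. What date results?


Start: 2067-12-28, add 36 days
December 2067 has 31 days: 31 - 28 = 3 days to December 31 -> 33 left
January 2068 has 31 days -> 2 left
February 2068: 2 <= 29 -> lands on February 2

Result: 2068-02-02


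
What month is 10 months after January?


January is month 1
1 + 10 = 11

November


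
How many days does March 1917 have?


March 1917

31 days


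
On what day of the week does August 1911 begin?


Target: August 1, 1911
Anchor: Jan 1, 1911. With p = 1911 - 1 = 1910: (p + p//4 - p//100 + p//400) mod 7 = (1910 + 477 - 19 + 4) mod 7 = 2372 mod 7 = 6 -> Sunday (Mon=0 ... Sun=6)
Days before August (Jan-Jul): 212 days
Weekday index = (6 + 212) mod 7 = 1

Tuesday


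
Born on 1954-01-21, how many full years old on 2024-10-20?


Birth: 1954-01-21
Reference: 2024-10-20
Year difference: 2024 - 1954 = 70

70 years old


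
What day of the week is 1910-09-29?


Date: September 29, 1910
Anchor: Jan 1, 1910. With p = 1910 - 1 = 1909: (p + p//4 - p//100 + p//400) mod 7 = (1909 + 477 - 19 + 4) mod 7 = 2371 mod 7 = 5 -> Saturday (Mon=0 ... Sun=6)
Days before September (Jan-Aug): 243; offset = 243 + 29 - 1 = 271
Weekday index = (5 + 271) mod 7 = 3

Day of the week: Thursday


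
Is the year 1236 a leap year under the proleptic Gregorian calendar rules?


Gregorian leap year rule: divisible by 4, but not by 100, unless also by 400.
1236 is divisible by 4 but not 100 -> leap year

Yes


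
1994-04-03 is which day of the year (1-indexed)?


Date: April 3, 1994
Days in months 1 through 3: 90
Plus 3 days in April

Day of year: 93


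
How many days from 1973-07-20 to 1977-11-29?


From 1973-07-20 to 1977-11-29
1973-07-20: days before July = 31 + 28 + 31 + 30 + 31 + 30 = 181 (1973 is not a leap year); day of year = 181 + 20 = 201
1977-11-29: days before November = 31 + 28 + 31 + 30 + 31 + 30 + 31 + 31 + 30 + 31 = 304 (1977 is not a leap year); day of year = 304 + 29 = 333
Rest of 1973: 365 - 201 = 164
Full years 1974 (365), 1975 (365), 1976 (366): 1096
Total = 164 + 1096 + 333 = 1593

1593 days


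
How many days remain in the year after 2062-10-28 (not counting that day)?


Day of year: 301 of 365
Remaining = 365 - 301

64 days


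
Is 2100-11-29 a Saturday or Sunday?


Anchor: Jan 1, 2100. With p = 2100 - 1 = 2099: (p + p//4 - p//100 + p//400) mod 7 = (2099 + 524 - 20 + 5) mod 7 = 2608 mod 7 = 4 -> Friday (Mon=0 ... Sun=6)
Day of year: 333; offset = 332
Weekday index = (4 + 332) mod 7 = 0 -> Monday
Weekend days: Saturday, Sunday

No


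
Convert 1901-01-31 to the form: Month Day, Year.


ISO 1901-01-31 parses as year=1901, month=01, day=31
Month 1 -> January

January 31, 1901


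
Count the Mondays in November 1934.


November 1934 has 30 days
Anchor: Jan 1, 1934. With p = 1934 - 1 = 1933: (p + p//4 - p//100 + p//400) mod 7 = (1933 + 483 - 19 + 4) mod 7 = 2401 mod 7 = 0 -> Monday (Mon=0 ... Sun=6)
Days before November (Jan-Oct): 304; November 1 index = (0 + 304) mod 7 = 3 -> Thursday
First Monday is November 5
Mondays: 5, 12, 19, 26

4 Mondays


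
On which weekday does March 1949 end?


March 1949 has 31 days
Anchor: Jan 1, 1949. With p = 1949 - 1 = 1948: (p + p//4 - p//100 + p//400) mod 7 = (1948 + 487 - 19 + 4) mod 7 = 2420 mod 7 = 5 -> Saturday (Mon=0 ... Sun=6)
Days before March (Jan-Feb): 59; March 1 index = (5 + 59) mod 7 = 1 -> Tuesday
Last day offset: 31 - 1 = 30 days
Weekday index = (1 + 30) mod 7 = 3

Thursday, March 31


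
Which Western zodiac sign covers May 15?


Date: May 15
Conventional tropical zodiac dates: Taurus from April 20 onward; Gemini starts May 21
May 15 falls within the Taurus range

Taurus


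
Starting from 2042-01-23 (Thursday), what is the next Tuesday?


Current: Thursday
Target: Tuesday
Days ahead: 5

Next Tuesday: 2042-01-28


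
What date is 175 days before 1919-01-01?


Start: 1919-01-01, subtract 175 days
Back 1 day from January 1 reaches December 31, 1918 -> 174 left
December 1918 has 31 days -> back to November 30, 1918 -> 143 left
November 1918 has 30 days -> back to October 31, 1918 -> 113 left
October 1918 has 31 days -> back to September 30, 1918 -> 82 left
September 1918 has 30 days -> back to August 31, 1918 -> 52 left
August 1918 has 31 days -> back to July 31, 1918 -> 21 left
July 1918: 31 - 21 = 10 -> lands on July 10

Result: 1918-07-10


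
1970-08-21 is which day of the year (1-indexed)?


Date: August 21, 1970
Days in months 1 through 7: 212
Plus 21 days in August

Day of year: 233


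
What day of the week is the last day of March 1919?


March 1919 has 31 days
Anchor: Jan 1, 1919. With p = 1919 - 1 = 1918: (p + p//4 - p//100 + p//400) mod 7 = (1918 + 479 - 19 + 4) mod 7 = 2382 mod 7 = 2 -> Wednesday (Mon=0 ... Sun=6)
Days before March (Jan-Feb): 59; March 1 index = (2 + 59) mod 7 = 5 -> Saturday
Last day offset: 31 - 1 = 30 days
Weekday index = (5 + 30) mod 7 = 0

Monday, March 31


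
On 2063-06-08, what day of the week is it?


Date: June 8, 2063
Anchor: Jan 1, 2063. With p = 2063 - 1 = 2062: (p + p//4 - p//100 + p//400) mod 7 = (2062 + 515 - 20 + 5) mod 7 = 2562 mod 7 = 0 -> Monday (Mon=0 ... Sun=6)
Days before June (Jan-May): 151; offset = 151 + 8 - 1 = 158
Weekday index = (0 + 158) mod 7 = 4

Day of the week: Friday


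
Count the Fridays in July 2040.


July 2040 has 31 days
Anchor: Jan 1, 2040. With p = 2040 - 1 = 2039: (p + p//4 - p//100 + p//400) mod 7 = (2039 + 509 - 20 + 5) mod 7 = 2533 mod 7 = 6 -> Sunday (Mon=0 ... Sun=6)
Days before July (Jan-Jun): 182; July 1 index = (6 + 182) mod 7 = 6 -> Sunday
First Friday is July 6
Fridays: 6, 13, 20, 27

4 Fridays


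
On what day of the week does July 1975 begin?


Target: July 1, 1975
Anchor: Jan 1, 1975. With p = 1975 - 1 = 1974: (p + p//4 - p//100 + p//400) mod 7 = (1974 + 493 - 19 + 4) mod 7 = 2452 mod 7 = 2 -> Wednesday (Mon=0 ... Sun=6)
Days before July (Jan-Jun): 181 days
Weekday index = (2 + 181) mod 7 = 1

Tuesday


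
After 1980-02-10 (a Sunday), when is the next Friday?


Current: Sunday
Target: Friday
Days ahead: 5

Next Friday: 1980-02-15


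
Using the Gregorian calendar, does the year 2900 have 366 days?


Gregorian leap year rule: divisible by 4, but not by 100, unless also by 400.
2900 is divisible by 100 but not 400 -> not a leap year

No


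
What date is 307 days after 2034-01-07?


Start: 2034-01-07, add 307 days
January 2034 has 31 days: 31 - 7 = 24 days to January 31 -> 283 left
February 2034 has 28 days -> 255 left
March 2034 has 31 days -> 224 left
April 2034 has 30 days -> 194 left
May 2034 has 31 days -> 163 left
June 2034 has 30 days -> 133 left
July 2034 has 31 days -> 102 left
August 2034 has 31 days -> 71 left
September 2034 has 30 days -> 41 left
October 2034 has 31 days -> 10 left
November 2034: 10 <= 30 -> lands on November 10

Result: 2034-11-10


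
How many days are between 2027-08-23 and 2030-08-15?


From 2027-08-23 to 2030-08-15
2027-08-23: days before August = 31 + 28 + 31 + 30 + 31 + 30 + 31 = 212 (2027 is not a leap year); day of year = 212 + 23 = 235
2030-08-15: days before August = 31 + 28 + 31 + 30 + 31 + 30 + 31 = 212 (2030 is not a leap year); day of year = 212 + 15 = 227
Rest of 2027: 365 - 235 = 130
Full years 2028 (366), 2029 (365): 731
Total = 130 + 731 + 227 = 1088

1088 days


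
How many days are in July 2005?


July 2005

31 days


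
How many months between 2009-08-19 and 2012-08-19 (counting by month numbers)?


From August 2009 to August 2012
3 years * 12 = 36 months = 36

36 months


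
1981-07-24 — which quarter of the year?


Month: July (month 7)
Q1: Jan-Mar, Q2: Apr-Jun, Q3: Jul-Sep, Q4: Oct-Dec

Q3


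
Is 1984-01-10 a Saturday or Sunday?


Anchor: Jan 1, 1984. With p = 1984 - 1 = 1983: (p + p//4 - p//100 + p//400) mod 7 = (1983 + 495 - 19 + 4) mod 7 = 2463 mod 7 = 6 -> Sunday (Mon=0 ... Sun=6)
Day of year: 10; offset = 9
Weekday index = (6 + 9) mod 7 = 1 -> Tuesday
Weekend days: Saturday, Sunday

No


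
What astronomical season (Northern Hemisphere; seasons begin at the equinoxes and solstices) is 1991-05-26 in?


Date: May 26
Astronomical Spring (approx.; exact equinox/solstice day varies by year): March 20 to June 20
May 26 falls within the Spring window

Spring


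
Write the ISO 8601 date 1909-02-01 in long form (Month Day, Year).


ISO 1909-02-01 parses as year=1909, month=02, day=01
Month 2 -> February

February 1, 1909


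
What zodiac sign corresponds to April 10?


Date: April 10
Conventional tropical zodiac dates: Aries from March 21 onward; Taurus starts April 20
April 10 falls within the Aries range

Aries


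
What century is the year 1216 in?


Century = (year - 1) // 100 + 1
= (1216 - 1) // 100 + 1
= 1215 // 100 + 1
= 12 + 1

13th century


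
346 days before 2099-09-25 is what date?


Start: 2099-09-25, subtract 346 days
Back 25 days from September 25 reaches August 31, 2099 -> 321 left
August 2099 has 31 days -> back to July 31, 2099 -> 290 left
July 2099 has 31 days -> back to June 30, 2099 -> 259 left
June 2099 has 30 days -> back to May 31, 2099 -> 229 left
May 2099 has 31 days -> back to April 30, 2099 -> 198 left
April 2099 has 30 days -> back to March 31, 2099 -> 168 left
March 2099 has 31 days -> back to February 28, 2099 -> 137 left
February 2099 has 28 days -> back to January 31, 2099 -> 109 left
January 2099 has 31 days -> back to December 31, 2098 -> 78 left
December 2098 has 31 days -> back to November 30, 2098 -> 47 left
November 2098 has 30 days -> back to October 31, 2098 -> 17 left
October 2098: 31 - 17 = 14 -> lands on October 14

Result: 2098-10-14


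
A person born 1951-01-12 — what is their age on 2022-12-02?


Birth: 1951-01-12
Reference: 2022-12-02
Year difference: 2022 - 1951 = 71

71 years old


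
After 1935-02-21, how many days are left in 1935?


Day of year: 52 of 365
Remaining = 365 - 52

313 days


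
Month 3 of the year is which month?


Month 3 of 12

March


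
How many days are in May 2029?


May 2029

31 days


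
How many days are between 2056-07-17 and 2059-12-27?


From 2056-07-17 to 2059-12-27
2056-07-17: days before July = 31 + 29 + 31 + 30 + 31 + 30 = 182 (2056 is a leap year); day of year = 182 + 17 = 199
2059-12-27: days before December = 31 + 28 + 31 + 30 + 31 + 30 + 31 + 31 + 30 + 31 + 30 = 334 (2059 is not a leap year); day of year = 334 + 27 = 361
Rest of 2056: 366 - 199 = 167
Full years 2057 (365), 2058 (365): 730
Total = 167 + 730 + 361 = 1258

1258 days


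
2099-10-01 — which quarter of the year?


Month: October (month 10)
Q1: Jan-Mar, Q2: Apr-Jun, Q3: Jul-Sep, Q4: Oct-Dec

Q4


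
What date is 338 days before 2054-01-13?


Start: 2054-01-13, subtract 338 days
Back 13 days from January 13 reaches December 31, 2053 -> 325 left
December 2053 has 31 days -> back to November 30, 2053 -> 294 left
November 2053 has 30 days -> back to October 31, 2053 -> 264 left
October 2053 has 31 days -> back to September 30, 2053 -> 233 left
September 2053 has 30 days -> back to August 31, 2053 -> 203 left
August 2053 has 31 days -> back to July 31, 2053 -> 172 left
July 2053 has 31 days -> back to June 30, 2053 -> 141 left
June 2053 has 30 days -> back to May 31, 2053 -> 111 left
May 2053 has 31 days -> back to April 30, 2053 -> 80 left
April 2053 has 30 days -> back to March 31, 2053 -> 50 left
March 2053 has 31 days -> back to February 28, 2053 -> 19 left
February 2053: 28 - 19 = 9 -> lands on February 9

Result: 2053-02-09


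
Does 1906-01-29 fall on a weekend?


Anchor: Jan 1, 1906. With p = 1906 - 1 = 1905: (p + p//4 - p//100 + p//400) mod 7 = (1905 + 476 - 19 + 4) mod 7 = 2366 mod 7 = 0 -> Monday (Mon=0 ... Sun=6)
Day of year: 29; offset = 28
Weekday index = (0 + 28) mod 7 = 0 -> Monday
Weekend days: Saturday, Sunday

No


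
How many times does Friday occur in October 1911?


October 1911 has 31 days
Anchor: Jan 1, 1911. With p = 1911 - 1 = 1910: (p + p//4 - p//100 + p//400) mod 7 = (1910 + 477 - 19 + 4) mod 7 = 2372 mod 7 = 6 -> Sunday (Mon=0 ... Sun=6)
Days before October (Jan-Sep): 273; October 1 index = (6 + 273) mod 7 = 6 -> Sunday
First Friday is October 6
Fridays: 6, 13, 20, 27

4 Fridays


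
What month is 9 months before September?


September is month 9
9 - 9 = 0; wrap: 0 + 12 = 12

December


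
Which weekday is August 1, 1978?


Target: August 1, 1978
Anchor: Jan 1, 1978. With p = 1978 - 1 = 1977: (p + p//4 - p//100 + p//400) mod 7 = (1977 + 494 - 19 + 4) mod 7 = 2456 mod 7 = 6 -> Sunday (Mon=0 ... Sun=6)
Days before August (Jan-Jul): 212 days
Weekday index = (6 + 212) mod 7 = 1

Tuesday


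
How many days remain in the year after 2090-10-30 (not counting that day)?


Day of year: 303 of 365
Remaining = 365 - 303

62 days


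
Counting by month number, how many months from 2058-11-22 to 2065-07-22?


From November 2058 to July 2065
7 years * 12 = 84 months, minus 4 months = 80

80 months


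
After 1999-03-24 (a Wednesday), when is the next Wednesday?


Current: Wednesday
Target: Wednesday
Days ahead: 7

Next Wednesday: 1999-03-31


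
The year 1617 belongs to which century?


Century = (year - 1) // 100 + 1
= (1617 - 1) // 100 + 1
= 1616 // 100 + 1
= 16 + 1

17th century


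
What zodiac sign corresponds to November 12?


Date: November 12
Conventional tropical zodiac dates: Scorpio from October 23 onward; Sagittarius starts November 22
November 12 falls within the Scorpio range

Scorpio


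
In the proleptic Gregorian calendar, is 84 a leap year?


Gregorian leap year rule: divisible by 4, but not by 100, unless also by 400.
84 is divisible by 4 but not 100 -> leap year

Yes


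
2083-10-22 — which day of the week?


Date: October 22, 2083
Anchor: Jan 1, 2083. With p = 2083 - 1 = 2082: (p + p//4 - p//100 + p//400) mod 7 = (2082 + 520 - 20 + 5) mod 7 = 2587 mod 7 = 4 -> Friday (Mon=0 ... Sun=6)
Days before October (Jan-Sep): 273; offset = 273 + 22 - 1 = 294
Weekday index = (4 + 294) mod 7 = 4

Day of the week: Friday


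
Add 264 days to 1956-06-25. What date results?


Start: 1956-06-25, add 264 days
June 1956 has 30 days: 30 - 25 = 5 days to June 30 -> 259 left
July 1956 has 31 days -> 228 left
August 1956 has 31 days -> 197 left
September 1956 has 30 days -> 167 left
October 1956 has 31 days -> 136 left
November 1956 has 30 days -> 106 left
December 1956 has 31 days -> 75 left
January 1957 has 31 days -> 44 left
February 1957 has 28 days -> 16 left
March 1957: 16 <= 31 -> lands on March 16

Result: 1957-03-16


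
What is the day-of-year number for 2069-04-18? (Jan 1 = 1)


Date: April 18, 2069
Days in months 1 through 3: 90
Plus 18 days in April

Day of year: 108


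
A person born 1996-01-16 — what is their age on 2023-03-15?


Birth: 1996-01-16
Reference: 2023-03-15
Year difference: 2023 - 1996 = 27

27 years old


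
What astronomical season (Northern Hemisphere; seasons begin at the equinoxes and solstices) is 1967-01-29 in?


Date: January 29
Astronomical Winter (approx.; exact equinox/solstice day varies by year): December 21 to March 19
January 29 falls within the Winter window

Winter


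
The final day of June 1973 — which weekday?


June 1973 has 30 days
Anchor: Jan 1, 1973. With p = 1973 - 1 = 1972: (p + p//4 - p//100 + p//400) mod 7 = (1972 + 493 - 19 + 4) mod 7 = 2450 mod 7 = 0 -> Monday (Mon=0 ... Sun=6)
Days before June (Jan-May): 151; June 1 index = (0 + 151) mod 7 = 4 -> Friday
Last day offset: 30 - 1 = 29 days
Weekday index = (4 + 29) mod 7 = 5

Saturday, June 30


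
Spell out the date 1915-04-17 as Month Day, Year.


ISO 1915-04-17 parses as year=1915, month=04, day=17
Month 4 -> April

April 17, 1915


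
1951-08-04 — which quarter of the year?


Month: August (month 8)
Q1: Jan-Mar, Q2: Apr-Jun, Q3: Jul-Sep, Q4: Oct-Dec

Q3


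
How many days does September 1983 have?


September 1983

30 days


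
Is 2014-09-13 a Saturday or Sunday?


Anchor: Jan 1, 2014. With p = 2014 - 1 = 2013: (p + p//4 - p//100 + p//400) mod 7 = (2013 + 503 - 20 + 5) mod 7 = 2501 mod 7 = 2 -> Wednesday (Mon=0 ... Sun=6)
Day of year: 256; offset = 255
Weekday index = (2 + 255) mod 7 = 5 -> Saturday
Weekend days: Saturday, Sunday

Yes


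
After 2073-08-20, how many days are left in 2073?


Day of year: 232 of 365
Remaining = 365 - 232

133 days


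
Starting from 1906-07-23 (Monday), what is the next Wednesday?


Current: Monday
Target: Wednesday
Days ahead: 2

Next Wednesday: 1906-07-25


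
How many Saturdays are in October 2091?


October 2091 has 31 days
Anchor: Jan 1, 2091. With p = 2091 - 1 = 2090: (p + p//4 - p//100 + p//400) mod 7 = (2090 + 522 - 20 + 5) mod 7 = 2597 mod 7 = 0 -> Monday (Mon=0 ... Sun=6)
Days before October (Jan-Sep): 273; October 1 index = (0 + 273) mod 7 = 0 -> Monday
First Saturday is October 6
Saturdays: 6, 13, 20, 27

4 Saturdays


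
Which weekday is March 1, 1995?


Target: March 1, 1995
Anchor: Jan 1, 1995. With p = 1995 - 1 = 1994: (p + p//4 - p//100 + p//400) mod 7 = (1994 + 498 - 19 + 4) mod 7 = 2477 mod 7 = 6 -> Sunday (Mon=0 ... Sun=6)
Days before March (Jan-Feb): 59 days
Weekday index = (6 + 59) mod 7 = 2

Wednesday


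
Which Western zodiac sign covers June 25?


Date: June 25
Conventional tropical zodiac dates: Cancer from June 21 onward; Leo starts July 23
June 25 falls within the Cancer range

Cancer


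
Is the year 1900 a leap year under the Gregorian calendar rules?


Gregorian leap year rule: divisible by 4, but not by 100, unless also by 400.
1900 is divisible by 100 but not 400 -> not a leap year

No


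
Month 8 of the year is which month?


Month 8 of 12

August


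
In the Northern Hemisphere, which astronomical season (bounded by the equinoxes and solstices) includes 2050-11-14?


Date: November 14
Astronomical Autumn (approx.; exact equinox/solstice day varies by year): September 22 to December 20
November 14 falls within the Autumn window

Autumn


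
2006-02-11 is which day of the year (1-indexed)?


Date: February 11, 2006
Days in months 1 through 1: 31
Plus 11 days in February

Day of year: 42


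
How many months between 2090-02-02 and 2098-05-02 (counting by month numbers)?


From February 2090 to May 2098
8 years * 12 = 96 months, plus 3 months = 99

99 months


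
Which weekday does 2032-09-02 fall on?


Date: September 2, 2032
Anchor: Jan 1, 2032. With p = 2032 - 1 = 2031: (p + p//4 - p//100 + p//400) mod 7 = (2031 + 507 - 20 + 5) mod 7 = 2523 mod 7 = 3 -> Thursday (Mon=0 ... Sun=6)
Days before September (Jan-Aug): 244; offset = 244 + 2 - 1 = 245
Weekday index = (3 + 245) mod 7 = 3

Day of the week: Thursday


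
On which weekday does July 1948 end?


July 1948 has 31 days
Anchor: Jan 1, 1948. With p = 1948 - 1 = 1947: (p + p//4 - p//100 + p//400) mod 7 = (1947 + 486 - 19 + 4) mod 7 = 2418 mod 7 = 3 -> Thursday (Mon=0 ... Sun=6)
Days before July (Jan-Jun): 182; July 1 index = (3 + 182) mod 7 = 3 -> Thursday
Last day offset: 31 - 1 = 30 days
Weekday index = (3 + 30) mod 7 = 5

Saturday, July 31


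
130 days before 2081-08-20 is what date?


Start: 2081-08-20, subtract 130 days
Back 20 days from August 20 reaches July 31, 2081 -> 110 left
July 2081 has 31 days -> back to June 30, 2081 -> 79 left
June 2081 has 30 days -> back to May 31, 2081 -> 49 left
May 2081 has 31 days -> back to April 30, 2081 -> 18 left
April 2081: 30 - 18 = 12 -> lands on April 12

Result: 2081-04-12


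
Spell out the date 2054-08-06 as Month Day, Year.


ISO 2054-08-06 parses as year=2054, month=08, day=06
Month 8 -> August

August 6, 2054


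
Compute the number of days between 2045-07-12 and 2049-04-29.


From 2045-07-12 to 2049-04-29
2045-07-12: days before July = 31 + 28 + 31 + 30 + 31 + 30 = 181 (2045 is not a leap year); day of year = 181 + 12 = 193
2049-04-29: days before April = 31 + 28 + 31 = 90 (2049 is not a leap year); day of year = 90 + 29 = 119
Rest of 2045: 365 - 193 = 172
Full years 2046 (365), 2047 (365), 2048 (366): 1096
Total = 172 + 1096 + 119 = 1387

1387 days


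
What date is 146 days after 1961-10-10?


Start: 1961-10-10, add 146 days
October 1961 has 31 days: 31 - 10 = 21 days to October 31 -> 125 left
November 1961 has 30 days -> 95 left
December 1961 has 31 days -> 64 left
January 1962 has 31 days -> 33 left
February 1962 has 28 days -> 5 left
March 1962: 5 <= 31 -> lands on March 5

Result: 1962-03-05


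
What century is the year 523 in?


Century = (year - 1) // 100 + 1
= (523 - 1) // 100 + 1
= 522 // 100 + 1
= 5 + 1

6th century


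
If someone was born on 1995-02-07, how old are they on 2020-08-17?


Birth: 1995-02-07
Reference: 2020-08-17
Year difference: 2020 - 1995 = 25

25 years old


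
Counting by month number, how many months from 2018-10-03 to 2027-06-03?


From October 2018 to June 2027
9 years * 12 = 108 months, minus 4 months = 104

104 months


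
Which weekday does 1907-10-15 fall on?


Date: October 15, 1907
Anchor: Jan 1, 1907. With p = 1907 - 1 = 1906: (p + p//4 - p//100 + p//400) mod 7 = (1906 + 476 - 19 + 4) mod 7 = 2367 mod 7 = 1 -> Tuesday (Mon=0 ... Sun=6)
Days before October (Jan-Sep): 273; offset = 273 + 15 - 1 = 287
Weekday index = (1 + 287) mod 7 = 1

Day of the week: Tuesday


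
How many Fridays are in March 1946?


March 1946 has 31 days
Anchor: Jan 1, 1946. With p = 1946 - 1 = 1945: (p + p//4 - p//100 + p//400) mod 7 = (1945 + 486 - 19 + 4) mod 7 = 2416 mod 7 = 1 -> Tuesday (Mon=0 ... Sun=6)
Days before March (Jan-Feb): 59; March 1 index = (1 + 59) mod 7 = 4 -> Friday
First Friday is March 1
Fridays: 1, 8, 15, 22, 29

5 Fridays


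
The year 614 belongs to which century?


Century = (year - 1) // 100 + 1
= (614 - 1) // 100 + 1
= 613 // 100 + 1
= 6 + 1

7th century


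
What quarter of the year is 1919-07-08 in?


Month: July (month 7)
Q1: Jan-Mar, Q2: Apr-Jun, Q3: Jul-Sep, Q4: Oct-Dec

Q3


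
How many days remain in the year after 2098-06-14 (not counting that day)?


Day of year: 165 of 365
Remaining = 365 - 165

200 days


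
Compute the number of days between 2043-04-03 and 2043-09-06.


From 2043-04-03 to 2043-09-06
2043-04-03: days before April = 31 + 28 + 31 = 90 (2043 is not a leap year); day of year = 90 + 3 = 93
2043-09-06: days before September = 31 + 28 + 31 + 30 + 31 + 30 + 31 + 31 = 243 (2043 is not a leap year); day of year = 243 + 6 = 249
Same year: 249 - 93 = 156

156 days


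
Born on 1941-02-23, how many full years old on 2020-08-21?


Birth: 1941-02-23
Reference: 2020-08-21
Year difference: 2020 - 1941 = 79

79 years old


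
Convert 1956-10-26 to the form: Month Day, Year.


ISO 1956-10-26 parses as year=1956, month=10, day=26
Month 10 -> October

October 26, 1956


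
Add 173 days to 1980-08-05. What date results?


Start: 1980-08-05, add 173 days
August 1980 has 31 days: 31 - 5 = 26 days to August 31 -> 147 left
September 1980 has 30 days -> 117 left
October 1980 has 31 days -> 86 left
November 1980 has 30 days -> 56 left
December 1980 has 31 days -> 25 left
January 1981: 25 <= 31 -> lands on January 25

Result: 1981-01-25


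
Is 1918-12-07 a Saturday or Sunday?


Anchor: Jan 1, 1918. With p = 1918 - 1 = 1917: (p + p//4 - p//100 + p//400) mod 7 = (1917 + 479 - 19 + 4) mod 7 = 2381 mod 7 = 1 -> Tuesday (Mon=0 ... Sun=6)
Day of year: 341; offset = 340
Weekday index = (1 + 340) mod 7 = 5 -> Saturday
Weekend days: Saturday, Sunday

Yes


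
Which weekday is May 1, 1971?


Target: May 1, 1971
Anchor: Jan 1, 1971. With p = 1971 - 1 = 1970: (p + p//4 - p//100 + p//400) mod 7 = (1970 + 492 - 19 + 4) mod 7 = 2447 mod 7 = 4 -> Friday (Mon=0 ... Sun=6)
Days before May (Jan-Apr): 120 days
Weekday index = (4 + 120) mod 7 = 5

Saturday


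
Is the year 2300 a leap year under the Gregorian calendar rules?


Gregorian leap year rule: divisible by 4, but not by 100, unless also by 400.
2300 is divisible by 100 but not 400 -> not a leap year

No


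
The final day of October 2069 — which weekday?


October 2069 has 31 days
Anchor: Jan 1, 2069. With p = 2069 - 1 = 2068: (p + p//4 - p//100 + p//400) mod 7 = (2068 + 517 - 20 + 5) mod 7 = 2570 mod 7 = 1 -> Tuesday (Mon=0 ... Sun=6)
Days before October (Jan-Sep): 273; October 1 index = (1 + 273) mod 7 = 1 -> Tuesday
Last day offset: 31 - 1 = 30 days
Weekday index = (1 + 30) mod 7 = 3

Thursday, October 31


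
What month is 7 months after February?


February is month 2
2 + 7 = 9

September


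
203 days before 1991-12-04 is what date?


Start: 1991-12-04, subtract 203 days
Back 4 days from December 4 reaches November 30, 1991 -> 199 left
November 1991 has 30 days -> back to October 31, 1991 -> 169 left
October 1991 has 31 days -> back to September 30, 1991 -> 138 left
September 1991 has 30 days -> back to August 31, 1991 -> 108 left
August 1991 has 31 days -> back to July 31, 1991 -> 77 left
July 1991 has 31 days -> back to June 30, 1991 -> 46 left
June 1991 has 30 days -> back to May 31, 1991 -> 16 left
May 1991: 31 - 16 = 15 -> lands on May 15

Result: 1991-05-15


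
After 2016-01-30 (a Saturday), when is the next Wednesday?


Current: Saturday
Target: Wednesday
Days ahead: 4

Next Wednesday: 2016-02-03


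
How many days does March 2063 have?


March 2063

31 days


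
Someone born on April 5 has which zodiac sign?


Date: April 5
Conventional tropical zodiac dates: Aries from March 21 onward; Taurus starts April 20
April 5 falls within the Aries range

Aries


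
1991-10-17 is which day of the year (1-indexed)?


Date: October 17, 1991
Days in months 1 through 9: 273
Plus 17 days in October

Day of year: 290


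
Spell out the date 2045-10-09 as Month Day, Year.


ISO 2045-10-09 parses as year=2045, month=10, day=09
Month 10 -> October

October 9, 2045


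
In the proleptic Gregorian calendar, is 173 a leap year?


Gregorian leap year rule: divisible by 4, but not by 100, unless also by 400.
173 is not divisible by 4 -> not a leap year

No


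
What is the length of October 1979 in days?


October 1979

31 days


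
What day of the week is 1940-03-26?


Date: March 26, 1940
Anchor: Jan 1, 1940. With p = 1940 - 1 = 1939: (p + p//4 - p//100 + p//400) mod 7 = (1939 + 484 - 19 + 4) mod 7 = 2408 mod 7 = 0 -> Monday (Mon=0 ... Sun=6)
Days before March (Jan-Feb): 60; offset = 60 + 26 - 1 = 85
Weekday index = (0 + 85) mod 7 = 1

Day of the week: Tuesday


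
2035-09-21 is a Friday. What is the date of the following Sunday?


Current: Friday
Target: Sunday
Days ahead: 2

Next Sunday: 2035-09-23


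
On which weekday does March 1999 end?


March 1999 has 31 days
Anchor: Jan 1, 1999. With p = 1999 - 1 = 1998: (p + p//4 - p//100 + p//400) mod 7 = (1998 + 499 - 19 + 4) mod 7 = 2482 mod 7 = 4 -> Friday (Mon=0 ... Sun=6)
Days before March (Jan-Feb): 59; March 1 index = (4 + 59) mod 7 = 0 -> Monday
Last day offset: 31 - 1 = 30 days
Weekday index = (0 + 30) mod 7 = 2

Wednesday, March 31


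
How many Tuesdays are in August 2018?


August 2018 has 31 days
Anchor: Jan 1, 2018. With p = 2018 - 1 = 2017: (p + p//4 - p//100 + p//400) mod 7 = (2017 + 504 - 20 + 5) mod 7 = 2506 mod 7 = 0 -> Monday (Mon=0 ... Sun=6)
Days before August (Jan-Jul): 212; August 1 index = (0 + 212) mod 7 = 2 -> Wednesday
First Tuesday is August 7
Tuesdays: 7, 14, 21, 28

4 Tuesdays


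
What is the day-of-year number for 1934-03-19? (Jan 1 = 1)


Date: March 19, 1934
Days in months 1 through 2: 59
Plus 19 days in March

Day of year: 78


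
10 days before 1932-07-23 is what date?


Start: 1932-07-23, subtract 10 days
23 - 10 = 13 stays within July 1932

Result: 1932-07-13


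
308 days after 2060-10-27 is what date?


Start: 2060-10-27, add 308 days
October 2060 has 31 days: 31 - 27 = 4 days to October 31 -> 304 left
November 2060 has 30 days -> 274 left
December 2060 has 31 days -> 243 left
January 2061 has 31 days -> 212 left
February 2061 has 28 days -> 184 left
March 2061 has 31 days -> 153 left
April 2061 has 30 days -> 123 left
May 2061 has 31 days -> 92 left
June 2061 has 30 days -> 62 left
July 2061 has 31 days -> 31 left
August 2061: 31 <= 31 -> lands on August 31

Result: 2061-08-31


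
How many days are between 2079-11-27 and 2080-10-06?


From 2079-11-27 to 2080-10-06
2079-11-27: days before November = 31 + 28 + 31 + 30 + 31 + 30 + 31 + 31 + 30 + 31 = 304 (2079 is not a leap year); day of year = 304 + 27 = 331
2080-10-06: days before October = 31 + 29 + 31 + 30 + 31 + 30 + 31 + 31 + 30 = 274 (2080 is a leap year); day of year = 274 + 6 = 280
Rest of 2079: 365 - 331 = 34
Total = 34 + 280 = 314

314 days


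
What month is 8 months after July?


July is month 7
7 + 8 = 15; wrap: 15 - 12 = 3

March


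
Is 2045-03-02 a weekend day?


Anchor: Jan 1, 2045. With p = 2045 - 1 = 2044: (p + p//4 - p//100 + p//400) mod 7 = (2044 + 511 - 20 + 5) mod 7 = 2540 mod 7 = 6 -> Sunday (Mon=0 ... Sun=6)
Day of year: 61; offset = 60
Weekday index = (6 + 60) mod 7 = 3 -> Thursday
Weekend days: Saturday, Sunday

No


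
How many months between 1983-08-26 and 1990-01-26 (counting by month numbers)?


From August 1983 to January 1990
7 years * 12 = 84 months, minus 7 months = 77

77 months


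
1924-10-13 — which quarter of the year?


Month: October (month 10)
Q1: Jan-Mar, Q2: Apr-Jun, Q3: Jul-Sep, Q4: Oct-Dec

Q4


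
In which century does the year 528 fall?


Century = (year - 1) // 100 + 1
= (528 - 1) // 100 + 1
= 527 // 100 + 1
= 5 + 1

6th century


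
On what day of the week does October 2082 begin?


Target: October 1, 2082
Anchor: Jan 1, 2082. With p = 2082 - 1 = 2081: (p + p//4 - p//100 + p//400) mod 7 = (2081 + 520 - 20 + 5) mod 7 = 2586 mod 7 = 3 -> Thursday (Mon=0 ... Sun=6)
Days before October (Jan-Sep): 273 days
Weekday index = (3 + 273) mod 7 = 3

Thursday


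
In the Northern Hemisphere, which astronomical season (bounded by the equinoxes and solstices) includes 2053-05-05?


Date: May 5
Astronomical Spring (approx.; exact equinox/solstice day varies by year): March 20 to June 20
May 5 falls within the Spring window

Spring


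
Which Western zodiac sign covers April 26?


Date: April 26
Conventional tropical zodiac dates: Taurus from April 20 onward; Gemini starts May 21
April 26 falls within the Taurus range

Taurus


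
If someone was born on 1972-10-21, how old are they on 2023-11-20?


Birth: 1972-10-21
Reference: 2023-11-20
Year difference: 2023 - 1972 = 51

51 years old


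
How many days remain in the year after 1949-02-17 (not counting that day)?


Day of year: 48 of 365
Remaining = 365 - 48

317 days


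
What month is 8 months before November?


November is month 11
11 - 8 = 3

March


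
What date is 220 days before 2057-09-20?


Start: 2057-09-20, subtract 220 days
Back 20 days from September 20 reaches August 31, 2057 -> 200 left
August 2057 has 31 days -> back to July 31, 2057 -> 169 left
July 2057 has 31 days -> back to June 30, 2057 -> 138 left
June 2057 has 30 days -> back to May 31, 2057 -> 108 left
May 2057 has 31 days -> back to April 30, 2057 -> 77 left
April 2057 has 30 days -> back to March 31, 2057 -> 47 left
March 2057 has 31 days -> back to February 28, 2057 -> 16 left
February 2057: 28 - 16 = 12 -> lands on February 12

Result: 2057-02-12


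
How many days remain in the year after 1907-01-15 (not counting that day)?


Day of year: 15 of 365
Remaining = 365 - 15

350 days


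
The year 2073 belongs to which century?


Century = (year - 1) // 100 + 1
= (2073 - 1) // 100 + 1
= 2072 // 100 + 1
= 20 + 1

21st century


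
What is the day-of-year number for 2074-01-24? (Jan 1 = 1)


Date: January 24, 2074
No months before January
Plus 24 days in January

Day of year: 24


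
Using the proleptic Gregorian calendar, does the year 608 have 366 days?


Gregorian leap year rule: divisible by 4, but not by 100, unless also by 400.
608 is divisible by 4 but not 100 -> leap year

Yes


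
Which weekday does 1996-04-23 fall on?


Date: April 23, 1996
Anchor: Jan 1, 1996. With p = 1996 - 1 = 1995: (p + p//4 - p//100 + p//400) mod 7 = (1995 + 498 - 19 + 4) mod 7 = 2478 mod 7 = 0 -> Monday (Mon=0 ... Sun=6)
Days before April (Jan-Mar): 91; offset = 91 + 23 - 1 = 113
Weekday index = (0 + 113) mod 7 = 1

Day of the week: Tuesday


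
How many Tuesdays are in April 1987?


April 1987 has 30 days
Anchor: Jan 1, 1987. With p = 1987 - 1 = 1986: (p + p//4 - p//100 + p//400) mod 7 = (1986 + 496 - 19 + 4) mod 7 = 2467 mod 7 = 3 -> Thursday (Mon=0 ... Sun=6)
Days before April (Jan-Mar): 90; April 1 index = (3 + 90) mod 7 = 2 -> Wednesday
First Tuesday is April 7
Tuesdays: 7, 14, 21, 28

4 Tuesdays


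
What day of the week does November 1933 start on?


Target: November 1, 1933
Anchor: Jan 1, 1933. With p = 1933 - 1 = 1932: (p + p//4 - p//100 + p//400) mod 7 = (1932 + 483 - 19 + 4) mod 7 = 2400 mod 7 = 6 -> Sunday (Mon=0 ... Sun=6)
Days before November (Jan-Oct): 304 days
Weekday index = (6 + 304) mod 7 = 2

Wednesday


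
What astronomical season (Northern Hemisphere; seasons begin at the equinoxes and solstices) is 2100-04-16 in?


Date: April 16
Astronomical Spring (approx.; exact equinox/solstice day varies by year): March 20 to June 20
April 16 falls within the Spring window

Spring


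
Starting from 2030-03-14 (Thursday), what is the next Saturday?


Current: Thursday
Target: Saturday
Days ahead: 2

Next Saturday: 2030-03-16


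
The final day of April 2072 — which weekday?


April 2072 has 30 days
Anchor: Jan 1, 2072. With p = 2072 - 1 = 2071: (p + p//4 - p//100 + p//400) mod 7 = (2071 + 517 - 20 + 5) mod 7 = 2573 mod 7 = 4 -> Friday (Mon=0 ... Sun=6)
Days before April (Jan-Mar): 91; April 1 index = (4 + 91) mod 7 = 4 -> Friday
Last day offset: 30 - 1 = 29 days
Weekday index = (4 + 29) mod 7 = 5

Saturday, April 30


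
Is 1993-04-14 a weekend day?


Anchor: Jan 1, 1993. With p = 1993 - 1 = 1992: (p + p//4 - p//100 + p//400) mod 7 = (1992 + 498 - 19 + 4) mod 7 = 2475 mod 7 = 4 -> Friday (Mon=0 ... Sun=6)
Day of year: 104; offset = 103
Weekday index = (4 + 103) mod 7 = 2 -> Wednesday
Weekend days: Saturday, Sunday

No


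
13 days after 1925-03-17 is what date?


Start: 1925-03-17, add 13 days
March 1925 has 31 days; 17 + 13 = 30 stays within March

Result: 1925-03-30


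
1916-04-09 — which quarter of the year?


Month: April (month 4)
Q1: Jan-Mar, Q2: Apr-Jun, Q3: Jul-Sep, Q4: Oct-Dec

Q2


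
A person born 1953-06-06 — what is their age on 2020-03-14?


Birth: 1953-06-06
Reference: 2020-03-14
Year difference: 2020 - 1953 = 67
Birthday not yet reached in 2020, subtract 1

66 years old


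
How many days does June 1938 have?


June 1938

30 days


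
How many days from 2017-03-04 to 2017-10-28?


From 2017-03-04 to 2017-10-28
2017-03-04: days before March = 31 + 28 = 59 (2017 is not a leap year); day of year = 59 + 4 = 63
2017-10-28: days before October = 31 + 28 + 31 + 30 + 31 + 30 + 31 + 31 + 30 = 273 (2017 is not a leap year); day of year = 273 + 28 = 301
Same year: 301 - 63 = 238

238 days


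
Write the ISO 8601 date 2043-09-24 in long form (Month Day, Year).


ISO 2043-09-24 parses as year=2043, month=09, day=24
Month 9 -> September

September 24, 2043


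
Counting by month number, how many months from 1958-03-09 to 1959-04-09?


From March 1958 to April 1959
1 year * 12 = 12 months, plus 1 month = 13

13 months


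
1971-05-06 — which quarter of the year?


Month: May (month 5)
Q1: Jan-Mar, Q2: Apr-Jun, Q3: Jul-Sep, Q4: Oct-Dec

Q2


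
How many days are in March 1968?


March 1968

31 days


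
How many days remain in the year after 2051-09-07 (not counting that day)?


Day of year: 250 of 365
Remaining = 365 - 250

115 days


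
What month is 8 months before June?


June is month 6
6 - 8 = -2; wrap: -2 + 12 = 10

October


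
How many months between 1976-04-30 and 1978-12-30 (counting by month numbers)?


From April 1976 to December 1978
2 years * 12 = 24 months, plus 8 months = 32

32 months


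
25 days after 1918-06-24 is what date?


Start: 1918-06-24, add 25 days
June 1918 has 30 days: 30 - 24 = 6 days to June 30 -> 19 left
July 1918: 19 <= 31 -> lands on July 19

Result: 1918-07-19


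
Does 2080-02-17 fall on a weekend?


Anchor: Jan 1, 2080. With p = 2080 - 1 = 2079: (p + p//4 - p//100 + p//400) mod 7 = (2079 + 519 - 20 + 5) mod 7 = 2583 mod 7 = 0 -> Monday (Mon=0 ... Sun=6)
Day of year: 48; offset = 47
Weekday index = (0 + 47) mod 7 = 5 -> Saturday
Weekend days: Saturday, Sunday

Yes


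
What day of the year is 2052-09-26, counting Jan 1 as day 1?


Date: September 26, 2052
Days in months 1 through 8: 244
Plus 26 days in September

Day of year: 270


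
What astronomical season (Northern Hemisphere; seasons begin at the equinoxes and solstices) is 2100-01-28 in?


Date: January 28
Astronomical Winter (approx.; exact equinox/solstice day varies by year): December 21 to March 19
January 28 falls within the Winter window

Winter


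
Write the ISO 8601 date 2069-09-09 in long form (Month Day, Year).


ISO 2069-09-09 parses as year=2069, month=09, day=09
Month 9 -> September

September 9, 2069


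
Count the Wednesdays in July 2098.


July 2098 has 31 days
Anchor: Jan 1, 2098. With p = 2098 - 1 = 2097: (p + p//4 - p//100 + p//400) mod 7 = (2097 + 524 - 20 + 5) mod 7 = 2606 mod 7 = 2 -> Wednesday (Mon=0 ... Sun=6)
Days before July (Jan-Jun): 181; July 1 index = (2 + 181) mod 7 = 1 -> Tuesday
First Wednesday is July 2
Wednesdays: 2, 9, 16, 23, 30

5 Wednesdays


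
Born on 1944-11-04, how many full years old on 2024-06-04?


Birth: 1944-11-04
Reference: 2024-06-04
Year difference: 2024 - 1944 = 80
Birthday not yet reached in 2024, subtract 1

79 years old


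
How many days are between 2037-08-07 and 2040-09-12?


From 2037-08-07 to 2040-09-12
2037-08-07: days before August = 31 + 28 + 31 + 30 + 31 + 30 + 31 = 212 (2037 is not a leap year); day of year = 212 + 7 = 219
2040-09-12: days before September = 31 + 29 + 31 + 30 + 31 + 30 + 31 + 31 = 244 (2040 is a leap year); day of year = 244 + 12 = 256
Rest of 2037: 365 - 219 = 146
Full years 2038 (365), 2039 (365): 730
Total = 146 + 730 + 256 = 1132

1132 days
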